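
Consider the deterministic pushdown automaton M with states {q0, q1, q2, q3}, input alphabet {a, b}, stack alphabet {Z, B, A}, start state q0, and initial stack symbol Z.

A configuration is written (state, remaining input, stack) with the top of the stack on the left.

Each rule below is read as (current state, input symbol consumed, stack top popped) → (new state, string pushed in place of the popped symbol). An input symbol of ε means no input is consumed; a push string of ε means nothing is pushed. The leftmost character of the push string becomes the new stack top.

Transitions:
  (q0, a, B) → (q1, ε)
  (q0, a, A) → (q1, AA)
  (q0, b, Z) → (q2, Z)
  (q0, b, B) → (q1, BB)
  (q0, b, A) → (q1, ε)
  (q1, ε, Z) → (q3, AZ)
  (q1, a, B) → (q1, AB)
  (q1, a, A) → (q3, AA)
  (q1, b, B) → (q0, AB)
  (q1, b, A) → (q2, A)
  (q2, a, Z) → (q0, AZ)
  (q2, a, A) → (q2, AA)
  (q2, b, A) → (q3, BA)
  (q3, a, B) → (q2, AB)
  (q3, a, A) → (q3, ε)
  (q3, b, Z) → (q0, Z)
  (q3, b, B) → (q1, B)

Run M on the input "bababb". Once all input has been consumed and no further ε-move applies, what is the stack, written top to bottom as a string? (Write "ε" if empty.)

Z

(q0, bababb, Z) ⊢ (q2, ababb, Z) ⊢ (q0, babb, AZ) ⊢ (q1, abb, Z) ⊢ (q3, abb, AZ) ⊢ (q3, bb, Z) ⊢ (q0, b, Z) ⊢ (q2, ε, Z)
All input consumed in state q2 with stack Z.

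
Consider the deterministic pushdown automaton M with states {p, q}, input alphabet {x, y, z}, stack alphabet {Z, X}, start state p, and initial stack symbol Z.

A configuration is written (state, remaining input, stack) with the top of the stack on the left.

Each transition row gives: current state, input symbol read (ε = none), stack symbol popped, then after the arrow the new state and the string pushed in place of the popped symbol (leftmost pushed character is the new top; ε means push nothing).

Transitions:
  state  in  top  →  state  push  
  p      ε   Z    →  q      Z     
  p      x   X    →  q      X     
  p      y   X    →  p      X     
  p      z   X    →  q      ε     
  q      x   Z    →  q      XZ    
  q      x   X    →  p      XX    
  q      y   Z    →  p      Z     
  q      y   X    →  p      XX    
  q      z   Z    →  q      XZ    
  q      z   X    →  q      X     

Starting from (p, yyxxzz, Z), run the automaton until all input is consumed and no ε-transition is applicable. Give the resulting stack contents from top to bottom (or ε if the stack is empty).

XZ

(p, yyxxzz, Z)
  ε-move, top Z: go to q, push Z → (q, yyxxzz, Z)
  read y, top Z: go to p, push Z → (p, yxxzz, Z)
  ε-move, top Z: go to q, push Z → (q, yxxzz, Z)
  read y, top Z: go to p, push Z → (p, xxzz, Z)
  ε-move, top Z: go to q, push Z → (q, xxzz, Z)
  read x, top Z: go to q, push XZ → (q, xzz, XZ)
  read x, top X: go to p, push XX → (p, zz, XXZ)
  read z, top X: go to q, push ε → (q, z, XZ)
  read z, top X: go to q, push X → (q, ε, XZ)
All input consumed in state q with stack XZ.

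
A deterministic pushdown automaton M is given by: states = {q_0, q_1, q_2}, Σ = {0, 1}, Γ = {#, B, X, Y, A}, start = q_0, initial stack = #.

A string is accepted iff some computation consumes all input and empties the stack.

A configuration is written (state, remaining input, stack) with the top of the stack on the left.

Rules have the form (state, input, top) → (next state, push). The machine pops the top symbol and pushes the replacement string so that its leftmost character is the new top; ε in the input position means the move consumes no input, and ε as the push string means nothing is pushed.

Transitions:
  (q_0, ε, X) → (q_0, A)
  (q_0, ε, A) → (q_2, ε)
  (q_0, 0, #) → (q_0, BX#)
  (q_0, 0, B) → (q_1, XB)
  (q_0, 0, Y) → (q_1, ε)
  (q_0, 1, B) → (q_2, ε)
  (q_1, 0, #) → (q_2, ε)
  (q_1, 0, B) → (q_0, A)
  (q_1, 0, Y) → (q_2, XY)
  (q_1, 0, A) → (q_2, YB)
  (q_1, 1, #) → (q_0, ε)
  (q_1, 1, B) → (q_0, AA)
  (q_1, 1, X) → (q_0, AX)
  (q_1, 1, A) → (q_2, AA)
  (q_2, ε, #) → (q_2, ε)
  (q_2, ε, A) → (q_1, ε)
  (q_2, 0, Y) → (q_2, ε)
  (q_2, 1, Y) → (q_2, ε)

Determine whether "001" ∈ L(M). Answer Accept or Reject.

(q_0, 001, #)
  read 0, top #: go to q_0, push BX# → (q_0, 01, BX#)
  read 0, top B: go to q_1, push XB → (q_1, 1, XBX#)
  read 1, top X: go to q_0, push AX → (q_0, ε, AXBX#)
  ε-move, top A: go to q_2, push ε → (q_2, ε, XBX#)
All input consumed; stack is XBX#, not empty, and no further ε-move applies.

Reject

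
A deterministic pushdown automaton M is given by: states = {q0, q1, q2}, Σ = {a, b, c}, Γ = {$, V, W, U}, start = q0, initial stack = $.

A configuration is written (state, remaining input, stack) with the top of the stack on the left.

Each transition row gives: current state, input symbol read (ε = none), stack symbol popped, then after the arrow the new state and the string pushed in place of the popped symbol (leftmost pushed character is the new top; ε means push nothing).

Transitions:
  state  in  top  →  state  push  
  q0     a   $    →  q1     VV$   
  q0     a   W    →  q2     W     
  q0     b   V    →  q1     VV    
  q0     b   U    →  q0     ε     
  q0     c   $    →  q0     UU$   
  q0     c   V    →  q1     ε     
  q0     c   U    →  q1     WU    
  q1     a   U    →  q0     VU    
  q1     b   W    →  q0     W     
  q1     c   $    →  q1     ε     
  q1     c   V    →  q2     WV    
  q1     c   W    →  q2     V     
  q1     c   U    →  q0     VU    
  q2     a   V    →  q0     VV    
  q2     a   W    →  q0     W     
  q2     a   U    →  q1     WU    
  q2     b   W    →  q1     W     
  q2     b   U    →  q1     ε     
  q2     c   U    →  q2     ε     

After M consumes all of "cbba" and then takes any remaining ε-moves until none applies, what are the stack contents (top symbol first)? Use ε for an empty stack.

(q0, cbba, $)
  read c, top $: go to q0, push UU$ → (q0, bba, UU$)
  read b, top U: go to q0, push ε → (q0, ba, U$)
  read b, top U: go to q0, push ε → (q0, a, $)
  read a, top $: go to q1, push VV$ → (q1, ε, VV$)
All input consumed in state q1 with stack VV$.

VV$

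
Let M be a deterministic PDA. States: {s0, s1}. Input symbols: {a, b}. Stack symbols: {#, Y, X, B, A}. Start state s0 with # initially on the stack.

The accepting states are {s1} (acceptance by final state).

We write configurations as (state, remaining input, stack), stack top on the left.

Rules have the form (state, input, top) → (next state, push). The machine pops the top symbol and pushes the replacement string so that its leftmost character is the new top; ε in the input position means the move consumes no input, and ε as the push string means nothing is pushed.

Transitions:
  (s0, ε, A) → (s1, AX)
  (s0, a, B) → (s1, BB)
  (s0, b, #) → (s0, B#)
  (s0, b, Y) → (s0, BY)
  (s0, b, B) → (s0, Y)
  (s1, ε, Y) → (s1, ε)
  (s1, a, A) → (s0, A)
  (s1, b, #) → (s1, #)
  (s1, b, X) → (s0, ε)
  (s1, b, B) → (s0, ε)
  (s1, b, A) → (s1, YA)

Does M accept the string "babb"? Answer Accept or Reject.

(s0, babb, #) ⊢ (s0, abb, B#) ⊢ (s1, bb, BB#) ⊢ (s0, b, B#) ⊢ (s0, ε, Y#)
All input consumed; state s0 ∉ F and no further ε-move applies.

Reject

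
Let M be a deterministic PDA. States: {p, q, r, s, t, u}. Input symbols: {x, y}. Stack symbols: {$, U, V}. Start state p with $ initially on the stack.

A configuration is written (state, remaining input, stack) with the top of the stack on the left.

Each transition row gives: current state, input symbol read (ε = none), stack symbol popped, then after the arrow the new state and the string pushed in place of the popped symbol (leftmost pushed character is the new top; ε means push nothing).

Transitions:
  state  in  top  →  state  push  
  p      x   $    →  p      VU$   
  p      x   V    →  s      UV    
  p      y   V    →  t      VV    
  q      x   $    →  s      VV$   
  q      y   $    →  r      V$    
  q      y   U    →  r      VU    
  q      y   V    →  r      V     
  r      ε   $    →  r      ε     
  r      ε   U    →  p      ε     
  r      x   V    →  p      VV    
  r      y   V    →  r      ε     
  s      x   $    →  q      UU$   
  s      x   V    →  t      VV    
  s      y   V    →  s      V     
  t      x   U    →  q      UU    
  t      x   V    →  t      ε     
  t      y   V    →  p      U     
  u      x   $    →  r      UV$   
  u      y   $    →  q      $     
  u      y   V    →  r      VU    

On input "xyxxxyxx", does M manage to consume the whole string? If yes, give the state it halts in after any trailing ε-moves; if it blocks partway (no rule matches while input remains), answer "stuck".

s

(p, xyxxxyxx, $)
  read x, top $: go to p, push VU$ → (p, yxxxyxx, VU$)
  read y, top V: go to t, push VV → (t, xxxyxx, VVU$)
  read x, top V: go to t, push ε → (t, xxyxx, VU$)
  read x, top V: go to t, push ε → (t, xyxx, U$)
  read x, top U: go to q, push UU → (q, yxx, UU$)
  read y, top U: go to r, push VU → (r, xx, VUU$)
  read x, top V: go to p, push VV → (p, x, VVUU$)
  read x, top V: go to s, push UV → (s, ε, UVVUU$)
All input consumed; M is in state s.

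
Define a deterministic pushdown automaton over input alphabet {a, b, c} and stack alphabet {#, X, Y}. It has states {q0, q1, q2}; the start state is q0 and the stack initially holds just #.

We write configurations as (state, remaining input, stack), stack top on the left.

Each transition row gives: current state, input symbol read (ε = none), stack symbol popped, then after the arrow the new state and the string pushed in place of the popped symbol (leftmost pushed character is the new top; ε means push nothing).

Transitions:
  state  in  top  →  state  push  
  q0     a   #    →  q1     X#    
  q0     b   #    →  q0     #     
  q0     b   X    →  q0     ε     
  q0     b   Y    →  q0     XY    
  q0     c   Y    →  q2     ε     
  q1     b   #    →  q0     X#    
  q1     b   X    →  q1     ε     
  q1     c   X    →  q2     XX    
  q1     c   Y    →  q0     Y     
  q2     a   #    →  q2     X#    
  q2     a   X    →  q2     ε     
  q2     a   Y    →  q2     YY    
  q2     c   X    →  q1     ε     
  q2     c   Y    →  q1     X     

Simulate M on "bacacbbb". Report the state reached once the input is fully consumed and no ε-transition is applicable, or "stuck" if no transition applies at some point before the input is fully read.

(q0, bacacbbb, #) ⊢ (q0, acacbbb, #) ⊢ (q1, cacbbb, X#) ⊢ (q2, acbbb, XX#) ⊢ (q2, cbbb, X#) ⊢ (q1, bbb, #) ⊢ (q0, bb, X#) ⊢ (q0, b, #) ⊢ (q0, ε, #)
All input consumed; M is in state q0.

q0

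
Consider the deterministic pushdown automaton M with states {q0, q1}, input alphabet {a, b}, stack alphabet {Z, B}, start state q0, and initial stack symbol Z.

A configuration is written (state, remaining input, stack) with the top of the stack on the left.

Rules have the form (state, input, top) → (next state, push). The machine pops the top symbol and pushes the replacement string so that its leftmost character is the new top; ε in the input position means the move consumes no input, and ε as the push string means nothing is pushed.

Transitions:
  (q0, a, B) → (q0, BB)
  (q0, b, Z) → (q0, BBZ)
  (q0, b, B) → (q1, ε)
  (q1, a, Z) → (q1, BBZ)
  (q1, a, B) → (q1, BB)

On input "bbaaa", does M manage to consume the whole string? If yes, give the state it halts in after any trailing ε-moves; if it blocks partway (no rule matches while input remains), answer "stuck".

(q0, bbaaa, Z)
  read b, top Z: go to q0, push BBZ → (q0, baaa, BBZ)
  read b, top B: go to q1, push ε → (q1, aaa, BZ)
  read a, top B: go to q1, push BB → (q1, aa, BBZ)
  read a, top B: go to q1, push BB → (q1, a, BBBZ)
  read a, top B: go to q1, push BB → (q1, ε, BBBBZ)
All input consumed; M is in state q1.

q1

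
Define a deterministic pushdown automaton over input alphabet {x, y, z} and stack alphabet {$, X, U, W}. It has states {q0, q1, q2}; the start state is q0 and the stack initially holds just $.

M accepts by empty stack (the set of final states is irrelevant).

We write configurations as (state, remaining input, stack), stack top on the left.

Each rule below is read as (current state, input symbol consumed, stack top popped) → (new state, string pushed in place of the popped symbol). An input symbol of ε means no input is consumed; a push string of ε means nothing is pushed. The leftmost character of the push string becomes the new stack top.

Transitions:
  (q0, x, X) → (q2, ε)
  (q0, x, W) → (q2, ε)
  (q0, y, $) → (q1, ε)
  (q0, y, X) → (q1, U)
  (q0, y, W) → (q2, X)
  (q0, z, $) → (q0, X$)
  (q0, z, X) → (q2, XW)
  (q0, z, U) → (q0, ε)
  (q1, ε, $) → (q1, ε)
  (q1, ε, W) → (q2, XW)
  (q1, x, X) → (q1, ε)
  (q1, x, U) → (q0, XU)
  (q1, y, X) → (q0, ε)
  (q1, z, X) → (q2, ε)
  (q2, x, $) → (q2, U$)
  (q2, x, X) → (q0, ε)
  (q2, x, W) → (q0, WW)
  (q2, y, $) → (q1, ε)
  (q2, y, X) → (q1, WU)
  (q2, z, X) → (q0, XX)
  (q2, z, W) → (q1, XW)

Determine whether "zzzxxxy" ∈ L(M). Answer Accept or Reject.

Accept

(q0, zzzxxxy, $) ⊢ (q0, zzxxxy, X$) ⊢ (q2, zxxxy, XW$) ⊢ (q0, xxxy, XXW$) ⊢ (q2, xxy, XW$) ⊢ (q0, xy, W$) ⊢ (q2, y, $) ⊢ (q1, ε, ε)
All input consumed and the stack is empty.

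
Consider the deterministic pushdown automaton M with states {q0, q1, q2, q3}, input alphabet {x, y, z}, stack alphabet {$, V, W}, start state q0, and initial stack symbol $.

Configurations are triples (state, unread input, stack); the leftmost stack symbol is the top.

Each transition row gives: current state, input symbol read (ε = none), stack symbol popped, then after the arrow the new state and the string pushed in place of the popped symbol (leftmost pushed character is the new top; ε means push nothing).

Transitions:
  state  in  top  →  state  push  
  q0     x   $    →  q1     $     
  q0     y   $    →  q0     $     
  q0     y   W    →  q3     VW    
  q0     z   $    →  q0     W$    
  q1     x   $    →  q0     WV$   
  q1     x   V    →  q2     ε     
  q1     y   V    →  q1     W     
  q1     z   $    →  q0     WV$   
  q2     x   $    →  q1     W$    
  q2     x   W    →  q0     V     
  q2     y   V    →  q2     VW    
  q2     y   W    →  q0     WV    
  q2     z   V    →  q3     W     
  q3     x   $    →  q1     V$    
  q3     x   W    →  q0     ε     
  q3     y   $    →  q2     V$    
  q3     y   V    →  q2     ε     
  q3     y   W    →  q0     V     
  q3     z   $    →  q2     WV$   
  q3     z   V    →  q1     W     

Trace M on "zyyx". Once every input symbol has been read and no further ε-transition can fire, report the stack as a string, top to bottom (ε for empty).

(q0, zyyx, $)
  read z, top $: go to q0, push W$ → (q0, yyx, W$)
  read y, top W: go to q3, push VW → (q3, yx, VW$)
  read y, top V: go to q2, push ε → (q2, x, W$)
  read x, top W: go to q0, push V → (q0, ε, V$)
All input consumed in state q0 with stack V$.

V$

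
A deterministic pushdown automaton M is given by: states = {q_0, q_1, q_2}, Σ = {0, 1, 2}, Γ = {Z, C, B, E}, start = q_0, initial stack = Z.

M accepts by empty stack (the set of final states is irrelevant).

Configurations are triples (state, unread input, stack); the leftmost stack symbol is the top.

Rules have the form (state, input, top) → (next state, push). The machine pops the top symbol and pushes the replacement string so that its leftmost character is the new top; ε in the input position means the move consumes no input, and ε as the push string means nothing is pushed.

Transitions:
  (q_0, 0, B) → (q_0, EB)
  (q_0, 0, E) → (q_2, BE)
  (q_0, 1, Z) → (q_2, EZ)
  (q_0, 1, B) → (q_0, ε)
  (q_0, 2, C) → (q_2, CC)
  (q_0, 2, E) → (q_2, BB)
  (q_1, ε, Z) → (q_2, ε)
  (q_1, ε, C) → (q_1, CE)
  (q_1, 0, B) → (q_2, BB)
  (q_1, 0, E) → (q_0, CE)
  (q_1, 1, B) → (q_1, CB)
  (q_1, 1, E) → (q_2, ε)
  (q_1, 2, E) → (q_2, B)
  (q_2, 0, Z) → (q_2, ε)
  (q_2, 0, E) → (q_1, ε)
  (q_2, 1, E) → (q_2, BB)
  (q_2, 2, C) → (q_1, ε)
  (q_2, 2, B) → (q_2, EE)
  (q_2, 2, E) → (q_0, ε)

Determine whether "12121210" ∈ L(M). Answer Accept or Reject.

(q_0, 12121210, Z)
  read 1, top Z: go to q_2, push EZ → (q_2, 2121210, EZ)
  read 2, top E: go to q_0, push ε → (q_0, 121210, Z)
  read 1, top Z: go to q_2, push EZ → (q_2, 21210, EZ)
  read 2, top E: go to q_0, push ε → (q_0, 1210, Z)
  read 1, top Z: go to q_2, push EZ → (q_2, 210, EZ)
  read 2, top E: go to q_0, push ε → (q_0, 10, Z)
  read 1, top Z: go to q_2, push EZ → (q_2, 0, EZ)
  read 0, top E: go to q_1, push ε → (q_1, ε, Z)
  ε-move, top Z: go to q_2, push ε → (q_2, ε, ε)
All input consumed and the stack is empty.

Accept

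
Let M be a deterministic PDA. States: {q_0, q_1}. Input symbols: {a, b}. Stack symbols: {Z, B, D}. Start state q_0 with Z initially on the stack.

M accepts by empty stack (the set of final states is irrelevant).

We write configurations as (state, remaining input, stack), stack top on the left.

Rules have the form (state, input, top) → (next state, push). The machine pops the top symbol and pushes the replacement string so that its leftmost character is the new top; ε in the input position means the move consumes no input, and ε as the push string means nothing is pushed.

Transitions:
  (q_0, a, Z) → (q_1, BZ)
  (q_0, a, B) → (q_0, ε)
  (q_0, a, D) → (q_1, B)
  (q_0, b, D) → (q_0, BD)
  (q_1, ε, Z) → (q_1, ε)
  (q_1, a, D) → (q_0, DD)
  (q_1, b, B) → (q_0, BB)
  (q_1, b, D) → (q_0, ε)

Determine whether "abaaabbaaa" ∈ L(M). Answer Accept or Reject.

Reject

(q_0, abaaabbaaa, Z)
  read a, top Z: go to q_1, push BZ → (q_1, baaabbaaa, BZ)
  read b, top B: go to q_0, push BB → (q_0, aaabbaaa, BBZ)
  read a, top B: go to q_0, push ε → (q_0, aabbaaa, BZ)
  read a, top B: go to q_0, push ε → (q_0, abbaaa, Z)
  read a, top Z: go to q_1, push BZ → (q_1, bbaaa, BZ)
  read b, top B: go to q_0, push BB → (q_0, baaa, BBZ)
No transition applies at (q_0, baaa, BBZ); input not fully consumed.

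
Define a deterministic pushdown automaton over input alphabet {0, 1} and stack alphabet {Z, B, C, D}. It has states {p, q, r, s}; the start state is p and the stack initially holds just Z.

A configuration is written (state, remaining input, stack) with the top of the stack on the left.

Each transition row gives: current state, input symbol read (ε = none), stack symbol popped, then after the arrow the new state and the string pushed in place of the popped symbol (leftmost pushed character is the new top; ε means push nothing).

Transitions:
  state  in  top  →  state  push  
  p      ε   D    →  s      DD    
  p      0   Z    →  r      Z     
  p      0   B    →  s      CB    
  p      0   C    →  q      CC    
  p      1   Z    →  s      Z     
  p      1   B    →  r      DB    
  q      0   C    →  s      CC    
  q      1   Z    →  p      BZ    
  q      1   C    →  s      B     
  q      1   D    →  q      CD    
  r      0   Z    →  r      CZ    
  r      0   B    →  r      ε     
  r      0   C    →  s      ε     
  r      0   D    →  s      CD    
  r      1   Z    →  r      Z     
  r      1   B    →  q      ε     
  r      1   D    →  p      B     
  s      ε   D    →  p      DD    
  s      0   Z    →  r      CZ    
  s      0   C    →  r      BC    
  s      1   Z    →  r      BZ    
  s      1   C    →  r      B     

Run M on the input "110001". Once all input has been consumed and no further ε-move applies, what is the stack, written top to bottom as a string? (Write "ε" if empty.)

BZ

(p, 110001, Z)
  read 1, top Z: go to s, push Z → (s, 10001, Z)
  read 1, top Z: go to r, push BZ → (r, 0001, BZ)
  read 0, top B: go to r, push ε → (r, 001, Z)
  read 0, top Z: go to r, push CZ → (r, 01, CZ)
  read 0, top C: go to s, push ε → (s, 1, Z)
  read 1, top Z: go to r, push BZ → (r, ε, BZ)
All input consumed in state r with stack BZ.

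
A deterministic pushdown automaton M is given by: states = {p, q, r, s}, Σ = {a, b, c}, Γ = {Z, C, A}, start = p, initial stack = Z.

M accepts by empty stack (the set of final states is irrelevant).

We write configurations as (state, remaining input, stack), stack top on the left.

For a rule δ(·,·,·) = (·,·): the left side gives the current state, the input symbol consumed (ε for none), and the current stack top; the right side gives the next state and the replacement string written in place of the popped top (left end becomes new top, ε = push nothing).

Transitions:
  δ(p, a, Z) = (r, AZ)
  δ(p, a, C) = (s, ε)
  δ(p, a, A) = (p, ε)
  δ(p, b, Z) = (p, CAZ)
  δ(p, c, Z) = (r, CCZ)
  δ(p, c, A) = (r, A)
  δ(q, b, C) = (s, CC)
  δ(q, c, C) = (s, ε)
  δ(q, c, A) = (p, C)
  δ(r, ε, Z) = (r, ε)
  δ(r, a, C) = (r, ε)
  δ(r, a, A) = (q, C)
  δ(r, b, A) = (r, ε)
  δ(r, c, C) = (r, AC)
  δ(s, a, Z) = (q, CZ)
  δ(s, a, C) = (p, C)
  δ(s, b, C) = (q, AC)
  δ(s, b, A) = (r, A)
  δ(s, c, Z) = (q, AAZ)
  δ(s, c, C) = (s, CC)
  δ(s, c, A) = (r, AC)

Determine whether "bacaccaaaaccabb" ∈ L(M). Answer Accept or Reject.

(p, bacaccaaaaccabb, Z)
  read b, top Z: go to p, push CAZ → (p, acaccaaaaccabb, CAZ)
  read a, top C: go to s, push ε → (s, caccaaaaccabb, AZ)
  read c, top A: go to r, push AC → (r, accaaaaccabb, ACZ)
  read a, top A: go to q, push C → (q, ccaaaaccabb, CCZ)
  read c, top C: go to s, push ε → (s, caaaaccabb, CZ)
  read c, top C: go to s, push CC → (s, aaaaccabb, CCZ)
  read a, top C: go to p, push C → (p, aaaccabb, CCZ)
  read a, top C: go to s, push ε → (s, aaccabb, CZ)
  read a, top C: go to p, push C → (p, accabb, CZ)
  read a, top C: go to s, push ε → (s, ccabb, Z)
  read c, top Z: go to q, push AAZ → (q, cabb, AAZ)
  read c, top A: go to p, push C → (p, abb, CAZ)
  read a, top C: go to s, push ε → (s, bb, AZ)
  read b, top A: go to r, push A → (r, b, AZ)
  read b, top A: go to r, push ε → (r, ε, Z)
  ε-move, top Z: go to r, push ε → (r, ε, ε)
All input consumed and the stack is empty.

Accept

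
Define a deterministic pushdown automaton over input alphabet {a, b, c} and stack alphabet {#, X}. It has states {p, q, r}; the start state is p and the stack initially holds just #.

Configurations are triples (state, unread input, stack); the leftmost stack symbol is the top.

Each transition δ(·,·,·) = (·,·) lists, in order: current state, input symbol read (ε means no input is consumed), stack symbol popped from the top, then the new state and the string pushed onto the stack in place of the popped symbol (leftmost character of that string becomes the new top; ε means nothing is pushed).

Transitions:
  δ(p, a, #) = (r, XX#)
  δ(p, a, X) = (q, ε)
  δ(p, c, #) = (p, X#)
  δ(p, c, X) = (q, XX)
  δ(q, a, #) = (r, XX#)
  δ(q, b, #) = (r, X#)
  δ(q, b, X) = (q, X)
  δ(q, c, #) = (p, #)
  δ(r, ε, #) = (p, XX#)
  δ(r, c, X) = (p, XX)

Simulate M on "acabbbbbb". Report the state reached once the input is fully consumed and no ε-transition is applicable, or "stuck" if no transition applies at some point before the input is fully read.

(p, acabbbbbb, #)
  read a, top #: go to r, push XX# → (r, cabbbbbb, XX#)
  read c, top X: go to p, push XX → (p, abbbbbb, XXX#)
  read a, top X: go to q, push ε → (q, bbbbbb, XX#)
  read b, top X: go to q, push X → (q, bbbbb, XX#)
  read b, top X: go to q, push X → (q, bbbb, XX#)
  read b, top X: go to q, push X → (q, bbb, XX#)
  read b, top X: go to q, push X → (q, bb, XX#)
  read b, top X: go to q, push X → (q, b, XX#)
  read b, top X: go to q, push X → (q, ε, XX#)
All input consumed; M is in state q.

q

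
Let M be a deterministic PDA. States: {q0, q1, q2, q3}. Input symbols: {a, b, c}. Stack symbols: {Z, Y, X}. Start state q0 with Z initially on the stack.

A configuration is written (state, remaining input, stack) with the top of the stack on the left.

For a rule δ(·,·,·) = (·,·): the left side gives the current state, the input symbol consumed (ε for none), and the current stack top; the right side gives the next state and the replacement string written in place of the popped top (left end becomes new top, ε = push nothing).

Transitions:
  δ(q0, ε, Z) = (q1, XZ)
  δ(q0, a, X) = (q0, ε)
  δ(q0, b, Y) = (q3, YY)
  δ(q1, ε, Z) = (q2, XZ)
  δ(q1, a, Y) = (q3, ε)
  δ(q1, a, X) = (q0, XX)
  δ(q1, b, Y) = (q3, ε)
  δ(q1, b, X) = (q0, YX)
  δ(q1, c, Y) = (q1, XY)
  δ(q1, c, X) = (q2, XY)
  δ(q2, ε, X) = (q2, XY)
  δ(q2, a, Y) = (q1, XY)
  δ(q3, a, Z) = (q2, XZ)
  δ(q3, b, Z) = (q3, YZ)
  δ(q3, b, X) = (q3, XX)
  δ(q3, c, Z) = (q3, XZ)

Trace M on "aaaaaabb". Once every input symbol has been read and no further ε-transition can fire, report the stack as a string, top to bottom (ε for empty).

(q0, aaaaaabb, Z)
  ε-move, top Z: go to q1, push XZ → (q1, aaaaaabb, XZ)
  read a, top X: go to q0, push XX → (q0, aaaaabb, XXZ)
  read a, top X: go to q0, push ε → (q0, aaaabb, XZ)
  read a, top X: go to q0, push ε → (q0, aaabb, Z)
  ε-move, top Z: go to q1, push XZ → (q1, aaabb, XZ)
  read a, top X: go to q0, push XX → (q0, aabb, XXZ)
  read a, top X: go to q0, push ε → (q0, abb, XZ)
  read a, top X: go to q0, push ε → (q0, bb, Z)
  ε-move, top Z: go to q1, push XZ → (q1, bb, XZ)
  read b, top X: go to q0, push YX → (q0, b, YXZ)
  read b, top Y: go to q3, push YY → (q3, ε, YYXZ)
All input consumed in state q3 with stack YYXZ.

YYXZ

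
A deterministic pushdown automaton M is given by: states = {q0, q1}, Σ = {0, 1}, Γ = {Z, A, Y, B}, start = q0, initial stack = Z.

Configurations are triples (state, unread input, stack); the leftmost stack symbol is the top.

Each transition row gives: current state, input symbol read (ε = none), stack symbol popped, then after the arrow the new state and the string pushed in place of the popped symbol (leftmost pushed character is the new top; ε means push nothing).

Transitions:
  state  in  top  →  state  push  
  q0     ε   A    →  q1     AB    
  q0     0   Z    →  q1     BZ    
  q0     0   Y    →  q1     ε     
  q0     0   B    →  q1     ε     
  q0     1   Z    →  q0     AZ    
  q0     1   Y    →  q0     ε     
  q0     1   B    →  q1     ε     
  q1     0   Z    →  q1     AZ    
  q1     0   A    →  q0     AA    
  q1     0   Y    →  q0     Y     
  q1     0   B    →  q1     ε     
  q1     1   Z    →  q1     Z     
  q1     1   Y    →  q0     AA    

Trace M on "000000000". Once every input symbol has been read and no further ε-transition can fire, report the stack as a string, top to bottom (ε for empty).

(q0, 000000000, Z) ⊢ (q1, 00000000, BZ) ⊢ (q1, 0000000, Z) ⊢ (q1, 000000, AZ) ⊢ (q0, 00000, AAZ) ⊢ (q1, 00000, ABAZ) ⊢ (q0, 0000, AABAZ) ⊢ (q1, 0000, ABABAZ) ⊢ (q0, 000, AABABAZ) ⊢ (q1, 000, ABABABAZ) ⊢ (q0, 00, AABABABAZ) ⊢ (q1, 00, ABABABABAZ) ⊢ (q0, 0, AABABABABAZ) ⊢ (q1, 0, ABABABABABAZ) ⊢ (q0, ε, AABABABABABAZ) ⊢ (q1, ε, ABABABABABABAZ)
All input consumed in state q1 with stack ABABABABABABAZ.

ABABABABABABAZ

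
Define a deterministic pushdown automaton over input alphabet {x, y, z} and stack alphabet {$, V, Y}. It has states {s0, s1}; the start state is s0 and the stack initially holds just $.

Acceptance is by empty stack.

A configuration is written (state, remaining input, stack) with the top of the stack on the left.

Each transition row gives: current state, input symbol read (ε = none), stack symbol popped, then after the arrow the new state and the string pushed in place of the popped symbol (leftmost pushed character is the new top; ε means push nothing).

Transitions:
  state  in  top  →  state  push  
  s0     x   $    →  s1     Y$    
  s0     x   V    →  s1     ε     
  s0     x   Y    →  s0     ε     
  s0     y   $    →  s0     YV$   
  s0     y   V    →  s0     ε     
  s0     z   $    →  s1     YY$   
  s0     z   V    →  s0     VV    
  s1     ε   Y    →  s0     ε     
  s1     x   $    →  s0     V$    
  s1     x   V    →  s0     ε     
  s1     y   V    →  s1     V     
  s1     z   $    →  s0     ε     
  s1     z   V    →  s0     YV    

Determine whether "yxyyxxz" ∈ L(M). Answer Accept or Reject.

(s0, yxyyxxz, $) ⊢ (s0, xyyxxz, YV$) ⊢ (s0, yyxxz, V$) ⊢ (s0, yxxz, $) ⊢ (s0, xxz, YV$) ⊢ (s0, xz, V$) ⊢ (s1, z, $) ⊢ (s0, ε, ε)
All input consumed and the stack is empty.

Accept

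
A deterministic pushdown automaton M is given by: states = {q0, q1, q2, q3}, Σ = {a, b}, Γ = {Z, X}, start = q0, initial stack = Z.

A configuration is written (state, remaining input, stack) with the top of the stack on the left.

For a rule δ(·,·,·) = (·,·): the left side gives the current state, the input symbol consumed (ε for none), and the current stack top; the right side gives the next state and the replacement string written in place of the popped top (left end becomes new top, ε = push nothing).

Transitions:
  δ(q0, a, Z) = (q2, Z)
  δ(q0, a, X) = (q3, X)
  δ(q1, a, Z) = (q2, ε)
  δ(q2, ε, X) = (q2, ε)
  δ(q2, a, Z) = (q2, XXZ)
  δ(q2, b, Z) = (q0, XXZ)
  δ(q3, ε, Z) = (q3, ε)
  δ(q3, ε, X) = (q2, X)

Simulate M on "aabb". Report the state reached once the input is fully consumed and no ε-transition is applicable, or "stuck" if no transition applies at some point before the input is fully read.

(q0, aabb, Z)
  read a, top Z: go to q2, push Z → (q2, abb, Z)
  read a, top Z: go to q2, push XXZ → (q2, bb, XXZ)
  ε-move, top X: go to q2, push ε → (q2, bb, XZ)
  ε-move, top X: go to q2, push ε → (q2, bb, Z)
  read b, top Z: go to q0, push XXZ → (q0, b, XXZ)
No transition for (q0, b, top X); M blocks with input b remaining.

stuck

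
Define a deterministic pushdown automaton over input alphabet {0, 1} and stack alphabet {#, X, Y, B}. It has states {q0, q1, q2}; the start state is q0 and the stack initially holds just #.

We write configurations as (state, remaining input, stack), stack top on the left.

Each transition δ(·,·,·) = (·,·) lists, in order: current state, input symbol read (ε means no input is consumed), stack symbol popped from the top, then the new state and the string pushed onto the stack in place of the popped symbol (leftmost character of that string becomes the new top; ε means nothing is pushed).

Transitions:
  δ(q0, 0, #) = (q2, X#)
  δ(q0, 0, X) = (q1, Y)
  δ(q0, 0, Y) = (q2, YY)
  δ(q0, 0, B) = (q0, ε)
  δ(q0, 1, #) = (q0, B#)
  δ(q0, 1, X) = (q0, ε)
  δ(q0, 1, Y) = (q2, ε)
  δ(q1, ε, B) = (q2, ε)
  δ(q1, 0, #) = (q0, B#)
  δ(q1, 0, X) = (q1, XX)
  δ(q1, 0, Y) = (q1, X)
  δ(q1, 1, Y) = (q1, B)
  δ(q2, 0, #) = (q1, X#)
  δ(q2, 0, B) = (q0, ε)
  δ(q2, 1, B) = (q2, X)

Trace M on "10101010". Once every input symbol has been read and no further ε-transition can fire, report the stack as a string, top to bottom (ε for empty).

#

(q0, 10101010, #)
  read 1, top #: go to q0, push B# → (q0, 0101010, B#)
  read 0, top B: go to q0, push ε → (q0, 101010, #)
  read 1, top #: go to q0, push B# → (q0, 01010, B#)
  read 0, top B: go to q0, push ε → (q0, 1010, #)
  read 1, top #: go to q0, push B# → (q0, 010, B#)
  read 0, top B: go to q0, push ε → (q0, 10, #)
  read 1, top #: go to q0, push B# → (q0, 0, B#)
  read 0, top B: go to q0, push ε → (q0, ε, #)
All input consumed in state q0 with stack #.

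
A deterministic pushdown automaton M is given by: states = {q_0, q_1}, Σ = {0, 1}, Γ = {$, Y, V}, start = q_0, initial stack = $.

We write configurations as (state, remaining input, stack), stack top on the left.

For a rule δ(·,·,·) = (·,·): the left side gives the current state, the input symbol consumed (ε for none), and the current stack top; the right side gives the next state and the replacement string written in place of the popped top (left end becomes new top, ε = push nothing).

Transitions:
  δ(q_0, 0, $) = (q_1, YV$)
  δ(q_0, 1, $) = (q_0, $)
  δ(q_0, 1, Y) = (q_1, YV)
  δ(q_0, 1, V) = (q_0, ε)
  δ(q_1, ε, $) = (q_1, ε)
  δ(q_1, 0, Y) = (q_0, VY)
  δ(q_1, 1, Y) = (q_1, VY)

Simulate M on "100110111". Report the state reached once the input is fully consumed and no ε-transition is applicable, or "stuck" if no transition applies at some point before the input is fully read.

q_1

(q_0, 100110111, $) ⊢ (q_0, 00110111, $) ⊢ (q_1, 0110111, YV$) ⊢ (q_0, 110111, VYV$) ⊢ (q_0, 10111, YV$) ⊢ (q_1, 0111, YVV$) ⊢ (q_0, 111, VYVV$) ⊢ (q_0, 11, YVV$) ⊢ (q_1, 1, YVVV$) ⊢ (q_1, ε, VYVVV$)
All input consumed; M is in state q_1.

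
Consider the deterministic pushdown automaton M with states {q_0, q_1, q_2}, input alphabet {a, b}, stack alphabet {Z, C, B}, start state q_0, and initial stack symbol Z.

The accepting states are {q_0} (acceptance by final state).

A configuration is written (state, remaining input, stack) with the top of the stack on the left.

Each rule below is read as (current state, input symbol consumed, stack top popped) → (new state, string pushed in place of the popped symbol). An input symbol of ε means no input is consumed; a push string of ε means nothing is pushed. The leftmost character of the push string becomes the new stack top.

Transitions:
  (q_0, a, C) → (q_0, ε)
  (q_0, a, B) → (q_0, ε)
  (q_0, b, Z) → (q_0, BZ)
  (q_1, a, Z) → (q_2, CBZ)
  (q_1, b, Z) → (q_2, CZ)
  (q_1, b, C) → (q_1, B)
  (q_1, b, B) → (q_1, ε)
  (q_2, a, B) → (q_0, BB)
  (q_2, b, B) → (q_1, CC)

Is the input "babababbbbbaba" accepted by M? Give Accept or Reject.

Reject

(q_0, babababbbbbaba, Z)
  read b, top Z: go to q_0, push BZ → (q_0, abababbbbbaba, BZ)
  read a, top B: go to q_0, push ε → (q_0, bababbbbbaba, Z)
  read b, top Z: go to q_0, push BZ → (q_0, ababbbbbaba, BZ)
  read a, top B: go to q_0, push ε → (q_0, babbbbbaba, Z)
  read b, top Z: go to q_0, push BZ → (q_0, abbbbbaba, BZ)
  read a, top B: go to q_0, push ε → (q_0, bbbbbaba, Z)
  read b, top Z: go to q_0, push BZ → (q_0, bbbbaba, BZ)
No transition applies at (q_0, bbbbaba, BZ); input not fully consumed.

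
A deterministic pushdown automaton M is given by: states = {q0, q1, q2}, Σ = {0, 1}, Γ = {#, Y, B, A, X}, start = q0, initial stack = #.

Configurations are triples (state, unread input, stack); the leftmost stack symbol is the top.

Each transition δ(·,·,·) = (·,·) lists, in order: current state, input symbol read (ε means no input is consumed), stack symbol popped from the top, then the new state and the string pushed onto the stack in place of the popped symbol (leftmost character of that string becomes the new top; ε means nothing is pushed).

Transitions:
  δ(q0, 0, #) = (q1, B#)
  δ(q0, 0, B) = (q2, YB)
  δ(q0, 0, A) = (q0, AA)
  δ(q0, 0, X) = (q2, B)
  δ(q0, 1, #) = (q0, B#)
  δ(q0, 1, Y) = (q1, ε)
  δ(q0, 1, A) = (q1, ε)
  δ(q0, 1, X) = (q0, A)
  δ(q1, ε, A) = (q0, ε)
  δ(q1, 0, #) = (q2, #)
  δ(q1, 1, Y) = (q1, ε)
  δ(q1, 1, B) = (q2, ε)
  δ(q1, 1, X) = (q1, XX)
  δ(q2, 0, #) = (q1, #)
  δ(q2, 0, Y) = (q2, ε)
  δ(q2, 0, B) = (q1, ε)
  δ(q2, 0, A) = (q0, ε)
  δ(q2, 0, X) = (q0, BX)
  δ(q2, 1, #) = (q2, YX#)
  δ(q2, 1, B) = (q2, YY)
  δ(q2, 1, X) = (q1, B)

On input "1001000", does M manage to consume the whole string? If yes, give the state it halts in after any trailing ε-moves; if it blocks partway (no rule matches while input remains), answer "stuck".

q1

(q0, 1001000, #)
  read 1, top #: go to q0, push B# → (q0, 001000, B#)
  read 0, top B: go to q2, push YB → (q2, 01000, YB#)
  read 0, top Y: go to q2, push ε → (q2, 1000, B#)
  read 1, top B: go to q2, push YY → (q2, 000, YY#)
  read 0, top Y: go to q2, push ε → (q2, 00, Y#)
  read 0, top Y: go to q2, push ε → (q2, 0, #)
  read 0, top #: go to q1, push # → (q1, ε, #)
All input consumed; M is in state q1.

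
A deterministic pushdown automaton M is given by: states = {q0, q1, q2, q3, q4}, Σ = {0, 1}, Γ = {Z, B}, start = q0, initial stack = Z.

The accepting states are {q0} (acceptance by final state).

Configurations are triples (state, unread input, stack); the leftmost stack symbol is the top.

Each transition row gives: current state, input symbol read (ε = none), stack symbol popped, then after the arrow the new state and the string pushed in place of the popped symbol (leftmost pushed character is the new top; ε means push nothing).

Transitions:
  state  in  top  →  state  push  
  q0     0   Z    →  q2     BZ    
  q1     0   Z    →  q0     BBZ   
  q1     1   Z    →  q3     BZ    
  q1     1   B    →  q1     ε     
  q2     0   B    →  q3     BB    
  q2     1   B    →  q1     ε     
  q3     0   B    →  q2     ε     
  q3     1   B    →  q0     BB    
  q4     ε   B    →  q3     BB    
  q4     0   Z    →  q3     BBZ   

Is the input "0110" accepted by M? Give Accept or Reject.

(q0, 0110, Z) ⊢ (q2, 110, BZ) ⊢ (q1, 10, Z) ⊢ (q3, 0, BZ) ⊢ (q2, ε, Z)
All input consumed; state q2 ∉ F and no further ε-move applies.

Reject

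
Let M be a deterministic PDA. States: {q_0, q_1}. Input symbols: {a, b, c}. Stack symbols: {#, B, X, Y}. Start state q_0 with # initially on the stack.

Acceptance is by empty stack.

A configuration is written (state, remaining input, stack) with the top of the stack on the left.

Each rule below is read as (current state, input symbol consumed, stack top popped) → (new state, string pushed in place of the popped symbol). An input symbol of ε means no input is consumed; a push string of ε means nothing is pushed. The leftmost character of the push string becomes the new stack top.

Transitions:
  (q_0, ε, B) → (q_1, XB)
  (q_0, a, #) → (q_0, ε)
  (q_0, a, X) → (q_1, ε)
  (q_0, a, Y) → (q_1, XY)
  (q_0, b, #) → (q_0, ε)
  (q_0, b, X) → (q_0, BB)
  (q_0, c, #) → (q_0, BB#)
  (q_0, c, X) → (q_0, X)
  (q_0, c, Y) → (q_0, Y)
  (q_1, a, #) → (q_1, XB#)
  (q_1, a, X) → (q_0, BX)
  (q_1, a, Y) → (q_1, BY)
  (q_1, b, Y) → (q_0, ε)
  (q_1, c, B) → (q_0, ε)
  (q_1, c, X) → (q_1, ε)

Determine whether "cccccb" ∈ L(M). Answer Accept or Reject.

(q_0, cccccb, #) ⊢ (q_0, ccccb, BB#) ⊢ (q_1, ccccb, XBB#) ⊢ (q_1, cccb, BB#) ⊢ (q_0, ccb, B#) ⊢ (q_1, ccb, XB#) ⊢ (q_1, cb, B#) ⊢ (q_0, b, #) ⊢ (q_0, ε, ε)
All input consumed and the stack is empty.

Accept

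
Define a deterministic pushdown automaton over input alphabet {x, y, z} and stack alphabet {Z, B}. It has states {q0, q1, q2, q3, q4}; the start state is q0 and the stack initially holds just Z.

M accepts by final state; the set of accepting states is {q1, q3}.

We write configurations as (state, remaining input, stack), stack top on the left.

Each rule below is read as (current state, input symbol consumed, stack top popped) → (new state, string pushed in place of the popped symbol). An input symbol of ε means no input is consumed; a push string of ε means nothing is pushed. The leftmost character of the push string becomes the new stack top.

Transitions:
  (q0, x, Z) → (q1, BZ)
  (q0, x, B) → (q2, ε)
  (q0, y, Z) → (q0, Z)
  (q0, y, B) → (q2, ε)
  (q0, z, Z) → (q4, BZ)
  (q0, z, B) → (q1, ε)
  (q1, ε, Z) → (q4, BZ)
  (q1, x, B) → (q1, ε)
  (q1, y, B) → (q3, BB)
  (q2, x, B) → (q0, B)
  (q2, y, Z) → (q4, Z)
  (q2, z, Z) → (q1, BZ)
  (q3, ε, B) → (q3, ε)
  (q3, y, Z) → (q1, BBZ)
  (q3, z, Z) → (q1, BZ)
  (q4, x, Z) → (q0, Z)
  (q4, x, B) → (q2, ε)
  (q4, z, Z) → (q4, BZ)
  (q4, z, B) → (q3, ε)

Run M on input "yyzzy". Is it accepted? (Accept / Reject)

(q0, yyzzy, Z)
  read y, top Z: go to q0, push Z → (q0, yzzy, Z)
  read y, top Z: go to q0, push Z → (q0, zzy, Z)
  read z, top Z: go to q4, push BZ → (q4, zy, BZ)
  read z, top B: go to q3, push ε → (q3, y, Z)
  read y, top Z: go to q1, push BBZ → (q1, ε, BBZ)
All input consumed; state q1 ∈ F.

Accept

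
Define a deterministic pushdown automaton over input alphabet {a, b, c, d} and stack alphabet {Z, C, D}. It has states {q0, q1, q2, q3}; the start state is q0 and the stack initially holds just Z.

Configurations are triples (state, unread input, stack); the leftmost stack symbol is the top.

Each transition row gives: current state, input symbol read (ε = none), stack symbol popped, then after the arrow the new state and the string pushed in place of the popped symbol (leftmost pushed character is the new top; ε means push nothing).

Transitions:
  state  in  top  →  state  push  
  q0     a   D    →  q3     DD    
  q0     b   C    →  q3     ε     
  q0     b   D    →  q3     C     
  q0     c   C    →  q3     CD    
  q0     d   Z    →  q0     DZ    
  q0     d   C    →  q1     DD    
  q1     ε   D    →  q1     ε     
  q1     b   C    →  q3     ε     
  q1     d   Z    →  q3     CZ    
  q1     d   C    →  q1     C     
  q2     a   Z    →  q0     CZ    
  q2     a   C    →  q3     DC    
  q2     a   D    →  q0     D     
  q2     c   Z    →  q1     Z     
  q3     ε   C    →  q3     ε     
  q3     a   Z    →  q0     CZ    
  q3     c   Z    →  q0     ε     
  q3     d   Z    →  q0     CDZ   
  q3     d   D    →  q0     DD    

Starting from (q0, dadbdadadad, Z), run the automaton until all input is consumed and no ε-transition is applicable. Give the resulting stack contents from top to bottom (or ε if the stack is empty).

(q0, dadbdadadad, Z)
  read d, top Z: go to q0, push DZ → (q0, adbdadadad, DZ)
  read a, top D: go to q3, push DD → (q3, dbdadadad, DDZ)
  read d, top D: go to q0, push DD → (q0, bdadadad, DDDZ)
  read b, top D: go to q3, push C → (q3, dadadad, CDDZ)
  ε-move, top C: go to q3, push ε → (q3, dadadad, DDZ)
  read d, top D: go to q0, push DD → (q0, adadad, DDDZ)
  read a, top D: go to q3, push DD → (q3, dadad, DDDDZ)
  read d, top D: go to q0, push DD → (q0, adad, DDDDDZ)
  read a, top D: go to q3, push DD → (q3, dad, DDDDDDZ)
  read d, top D: go to q0, push DD → (q0, ad, DDDDDDDZ)
  read a, top D: go to q3, push DD → (q3, d, DDDDDDDDZ)
  read d, top D: go to q0, push DD → (q0, ε, DDDDDDDDDZ)
All input consumed in state q0 with stack DDDDDDDDDZ.

DDDDDDDDDZ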